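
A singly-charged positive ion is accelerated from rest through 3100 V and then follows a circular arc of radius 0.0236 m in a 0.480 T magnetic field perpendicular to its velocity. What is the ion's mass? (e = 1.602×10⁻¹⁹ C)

m ≈ 3.32×10⁻²⁷ kg

Combine |q|V = ½mv² and r = mv/(|q|B): eliminate v to get m = qB²r²/(2V).
m = (1.602×10⁻¹⁹)(0.480)²(0.0236)²/(2·3100) ≈ 3.32×10⁻²⁷ kg.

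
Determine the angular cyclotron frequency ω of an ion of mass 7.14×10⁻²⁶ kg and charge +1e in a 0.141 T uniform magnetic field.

ω = |q|B/m.
ω = (1.602×10⁻¹⁹)(0.141)/7.14×10⁻²⁶ ≈ 3.16×10⁵ rad/s.

ω ≈ 3.16×10⁵ rad/s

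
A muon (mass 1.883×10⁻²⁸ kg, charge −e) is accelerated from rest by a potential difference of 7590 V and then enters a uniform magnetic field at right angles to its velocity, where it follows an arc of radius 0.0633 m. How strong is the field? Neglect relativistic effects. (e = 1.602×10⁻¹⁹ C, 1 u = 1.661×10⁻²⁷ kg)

B ≈ 0.0667 T

v = √(2|q|V/m) = √(2·1.602×10⁻¹⁹·7590/1.883×10⁻²⁸) ≈ 3.594×10⁶ m/s.
B = mv/(|q|r) = (1.883×10⁻²⁸)(3.594×10⁶)/((1.602×10⁻¹⁹)(0.0633)) ≈ 0.0667 T.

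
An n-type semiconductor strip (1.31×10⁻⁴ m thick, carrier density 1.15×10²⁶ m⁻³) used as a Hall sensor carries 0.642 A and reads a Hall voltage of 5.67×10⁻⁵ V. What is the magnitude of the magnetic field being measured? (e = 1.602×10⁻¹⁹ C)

B ≈ 0.213 T

From V_H = IB/(n e t), B = V_H n e t / I.
B = (5.67×10⁻⁵)(1.15×10²⁶)(1.602×10⁻¹⁹)(1.31×10⁻⁴)/0.642 ≈ 0.213 T.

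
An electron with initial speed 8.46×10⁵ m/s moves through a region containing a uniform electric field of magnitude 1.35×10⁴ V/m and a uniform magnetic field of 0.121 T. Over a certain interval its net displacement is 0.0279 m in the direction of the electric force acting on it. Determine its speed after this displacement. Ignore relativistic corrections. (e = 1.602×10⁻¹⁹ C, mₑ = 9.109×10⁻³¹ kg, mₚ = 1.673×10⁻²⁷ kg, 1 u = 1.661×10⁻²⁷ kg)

B does no work; ΔKE = |q|E d.
½mv_f² = ½mv₀² + |q|Ed = ½(9.109×10⁻³¹)(8.46×10⁵)² + (1.602×10⁻¹⁹)(1.35×10⁴)(0.0279) ≈ 3.260×10⁻¹⁹ J + 6.034×10⁻¹⁷ J ≈ 6.067×10⁻¹⁷ J.
v_f = √(2·6.067×10⁻¹⁷/9.109×10⁻³¹) ≈ 1.15×10⁷ m/s.

v_f ≈ 1.15×10⁷ m/s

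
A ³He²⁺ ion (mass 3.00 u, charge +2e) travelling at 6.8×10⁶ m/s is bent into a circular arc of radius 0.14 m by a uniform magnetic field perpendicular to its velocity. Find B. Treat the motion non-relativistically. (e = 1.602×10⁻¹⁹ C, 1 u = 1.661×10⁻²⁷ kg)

B ≈ 0.76 T

From |q|vB = mv²/r, B = mv/(|q|r).
B = (4.983×10⁻²⁷)(6.8×10⁶)/((3.204×10⁻¹⁹)(0.14)) ≈ 0.76 T.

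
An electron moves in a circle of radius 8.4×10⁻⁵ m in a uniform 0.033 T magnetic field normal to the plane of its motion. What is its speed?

v ≈ 4.9×10⁵ m/s

From |q|vB = mv²/r, v = |q|Br/m.
v = (1.602×10⁻¹⁹)(0.033)(8.4×10⁻⁵)/9.109×10⁻³¹ ≈ 4.9×10⁵ m/s.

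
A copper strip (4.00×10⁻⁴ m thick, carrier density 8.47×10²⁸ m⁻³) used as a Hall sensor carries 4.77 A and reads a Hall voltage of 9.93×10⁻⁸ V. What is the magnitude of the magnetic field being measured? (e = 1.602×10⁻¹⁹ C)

From V_H = IB/(n e t), B = V_H n e t / I.
B = (9.93×10⁻⁸)(8.47×10²⁸)(1.602×10⁻¹⁹)(4.00×10⁻⁴)/4.77 ≈ 0.113 T.

B ≈ 0.113 T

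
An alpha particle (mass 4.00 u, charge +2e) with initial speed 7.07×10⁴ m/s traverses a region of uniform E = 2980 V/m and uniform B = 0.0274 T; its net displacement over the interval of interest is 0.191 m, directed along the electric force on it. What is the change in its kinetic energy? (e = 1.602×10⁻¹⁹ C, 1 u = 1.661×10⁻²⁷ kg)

ΔKE ≈ 1.82×10⁻¹⁶ J

The magnetic force is always ⟂ v and does no work; only the electric force changes KE.
ΔKE = F_E · d = |q|E d = (3.204×10⁻¹⁹)(2980)(0.191) ≈ 1.82×10⁻¹⁶ J.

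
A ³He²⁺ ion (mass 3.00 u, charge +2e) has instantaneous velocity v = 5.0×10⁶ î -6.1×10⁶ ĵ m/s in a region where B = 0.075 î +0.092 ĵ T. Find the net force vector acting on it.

v×B = (0, 0, 9.18×10⁵) N/C.
F = q v×B = (3.204×10⁻¹⁹ C)·(0, 0, 9.18×10⁵) = (0, 0, 2.94×10⁻¹³) N.

F ≈ (0, 0, 2.94×10⁻¹³) N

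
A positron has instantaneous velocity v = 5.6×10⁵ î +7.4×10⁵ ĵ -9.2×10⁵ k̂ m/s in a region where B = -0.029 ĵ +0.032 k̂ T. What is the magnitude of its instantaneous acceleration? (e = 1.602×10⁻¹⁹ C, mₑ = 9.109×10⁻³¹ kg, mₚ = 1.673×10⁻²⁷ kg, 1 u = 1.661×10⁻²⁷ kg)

v×B = (-3000, -1.79×10⁴, -1.62×10⁴) N/C.
F = q v×B = (1.602×10⁻¹⁹ C)·(-3000, -1.79×10⁴, -1.62×10⁴) = (-4.81×10⁻¹⁶, -2.87×10⁻¹⁵, -2.60×10⁻¹⁵) N.
|a| = |F|/m = 3.904×10⁻¹⁵/9.109×10⁻³¹ ≈ 4.29×10¹⁵ m/s².

|a| ≈ 4.29×10¹⁵ m/s²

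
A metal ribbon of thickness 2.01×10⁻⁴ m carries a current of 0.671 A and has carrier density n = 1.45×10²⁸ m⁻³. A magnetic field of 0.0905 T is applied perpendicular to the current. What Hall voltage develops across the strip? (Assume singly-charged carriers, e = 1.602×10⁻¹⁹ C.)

V_H = IB/(n e t).
V_H = (0.671)(0.0905)/((1.45×10²⁸)(1.602×10⁻¹⁹)(2.01×10⁻⁴)) ≈ 1.30×10⁻⁷ V.

V_H ≈ 1.30×10⁻⁷ V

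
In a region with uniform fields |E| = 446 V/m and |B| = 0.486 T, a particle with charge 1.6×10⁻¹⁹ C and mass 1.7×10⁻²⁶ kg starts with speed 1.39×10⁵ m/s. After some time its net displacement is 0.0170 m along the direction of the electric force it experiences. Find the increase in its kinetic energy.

The magnetic force is always ⟂ v and does no work; only the electric force changes KE.
ΔKE = F_E · d = |q|E d = (1.6×10⁻¹⁹)(446)(0.0170) ≈ 1.21×10⁻¹⁸ J.

ΔKE ≈ 1.21×10⁻¹⁸ J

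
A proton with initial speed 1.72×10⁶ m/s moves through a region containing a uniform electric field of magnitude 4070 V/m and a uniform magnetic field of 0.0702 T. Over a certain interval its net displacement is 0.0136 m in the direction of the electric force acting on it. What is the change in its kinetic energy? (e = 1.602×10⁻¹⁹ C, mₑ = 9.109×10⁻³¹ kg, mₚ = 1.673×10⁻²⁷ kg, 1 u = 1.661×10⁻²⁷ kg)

ΔKE ≈ 8.87×10⁻¹⁸ J

The magnetic force is always ⟂ v and does no work; only the electric force changes KE.
ΔKE = F_E · d = |q|E d = (1.602×10⁻¹⁹)(4070)(0.0136) ≈ 8.87×10⁻¹⁸ J.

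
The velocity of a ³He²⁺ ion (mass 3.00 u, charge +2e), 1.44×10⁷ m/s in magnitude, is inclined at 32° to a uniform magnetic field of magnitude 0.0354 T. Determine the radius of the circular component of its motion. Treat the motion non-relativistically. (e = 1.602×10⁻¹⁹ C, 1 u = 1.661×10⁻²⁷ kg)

r ≈ 3.35 m

v⊥ = v sinθ = 1.44×10⁷·sin32° ≈ 7.631×10⁶ m/s.
r = m v⊥/(|q|B) = (4.983×10⁻²⁷)(7.631×10⁶)/((3.204×10⁻¹⁹)(0.0354)) ≈ 3.35 m.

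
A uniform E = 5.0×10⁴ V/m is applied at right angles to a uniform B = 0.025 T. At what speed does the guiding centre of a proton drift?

The E×B drift speed is v_d = E/B.
v_d = 5.0×10⁴/0.025 = 2.0×10⁶ m/s.

v_d ≈ 2.0×10⁶ m/s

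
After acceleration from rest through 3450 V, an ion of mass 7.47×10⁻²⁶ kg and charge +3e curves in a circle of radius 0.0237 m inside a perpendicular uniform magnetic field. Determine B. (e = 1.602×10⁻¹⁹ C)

v = √(2|q|V/m) = √(2·4.806×10⁻¹⁹·3450/7.47×10⁻²⁶) ≈ 2.107×10⁵ m/s.
B = mv/(|q|r) = (7.47×10⁻²⁶)(2.107×10⁵)/((4.806×10⁻¹⁹)(0.0237)) ≈ 1.38 T.

B ≈ 1.38 T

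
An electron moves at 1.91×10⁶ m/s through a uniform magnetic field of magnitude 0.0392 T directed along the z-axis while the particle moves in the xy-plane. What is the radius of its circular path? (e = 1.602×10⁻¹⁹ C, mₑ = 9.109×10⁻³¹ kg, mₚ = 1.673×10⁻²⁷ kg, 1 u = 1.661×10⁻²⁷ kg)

The magnetic force provides the centripetal force: |q|vB = mv²/r.
r = mv/(|q|B) = (9.109×10⁻³¹)(1.91×10⁶)/((1.602×10⁻¹⁹)(0.0392)) ≈ 2.77×10⁻⁴ m.

r ≈ 2.77×10⁻⁴ m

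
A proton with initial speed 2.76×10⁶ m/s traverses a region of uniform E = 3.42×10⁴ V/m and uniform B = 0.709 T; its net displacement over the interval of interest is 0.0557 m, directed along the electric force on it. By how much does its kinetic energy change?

The magnetic force is always ⟂ v and does no work; only the electric force changes KE.
ΔKE = F_E · d = |q|E d = (1.602×10⁻¹⁹)(3.42×10⁴)(0.0557) ≈ 3.05×10⁻¹⁶ J.

ΔKE ≈ 3.05×10⁻¹⁶ J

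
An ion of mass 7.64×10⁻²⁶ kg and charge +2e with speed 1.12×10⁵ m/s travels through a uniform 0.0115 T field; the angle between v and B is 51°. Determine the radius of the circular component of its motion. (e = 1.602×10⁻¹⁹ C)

v⊥ = v sinθ = 1.12×10⁵·sin51° ≈ 8.704×10⁴ m/s.
r = m v⊥/(|q|B) = (7.64×10⁻²⁶)(8.704×10⁴)/((3.204×10⁻¹⁹)(0.0115)) ≈ 1.80 m.

r ≈ 1.80 m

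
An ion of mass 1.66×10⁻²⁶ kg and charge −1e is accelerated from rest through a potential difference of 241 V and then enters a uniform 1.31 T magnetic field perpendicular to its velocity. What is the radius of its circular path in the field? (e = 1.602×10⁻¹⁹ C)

Acceleration: |q|V = ½mv² ⇒ v = √(2|q|V/m) = √(2·1.602×10⁻¹⁹·241/1.66×10⁻²⁶) ≈ 6.820×10⁴ m/s.
In the field: r = mv/(|q|B) = (1.66×10⁻²⁶)(6.820×10⁴)/((1.602×10⁻¹⁹)(1.31)) ≈ 5.39×10⁻³ m.

r ≈ 5.39×10⁻³ m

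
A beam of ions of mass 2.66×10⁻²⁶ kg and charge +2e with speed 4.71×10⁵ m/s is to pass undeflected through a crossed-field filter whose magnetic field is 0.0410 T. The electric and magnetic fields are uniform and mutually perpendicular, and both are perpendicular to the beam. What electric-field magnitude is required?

E = 1.93×10⁴ V/m

For straight-line motion qE = qvB, so E = vB.
E = 4.71×10⁵ × 0.0410 = 1.93×10⁴ V/m.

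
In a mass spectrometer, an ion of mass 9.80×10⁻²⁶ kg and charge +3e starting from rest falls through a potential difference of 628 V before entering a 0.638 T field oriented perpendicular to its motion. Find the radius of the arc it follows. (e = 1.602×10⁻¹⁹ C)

r ≈ 0.0251 m

Acceleration: |q|V = ½mv² ⇒ v = √(2|q|V/m) = √(2·4.806×10⁻¹⁹·628/9.80×10⁻²⁶) ≈ 7.848×10⁴ m/s.
In the field: r = mv/(|q|B) = (9.80×10⁻²⁶)(7.848×10⁴)/((4.806×10⁻¹⁹)(0.638)) ≈ 0.0251 m.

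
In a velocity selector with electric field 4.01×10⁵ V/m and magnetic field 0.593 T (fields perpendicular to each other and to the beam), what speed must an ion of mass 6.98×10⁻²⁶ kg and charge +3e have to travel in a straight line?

For undeflected motion the electric and magnetic forces balance: qE = qvB.
v = E/B = 4.01×10⁵/0.593 = 6.76×10⁵ m/s.

v = 6.76×10⁵ m/s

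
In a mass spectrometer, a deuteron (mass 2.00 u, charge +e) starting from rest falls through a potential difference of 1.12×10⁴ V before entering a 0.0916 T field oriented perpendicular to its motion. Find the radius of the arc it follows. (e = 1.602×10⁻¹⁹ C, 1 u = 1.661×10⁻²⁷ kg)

r ≈ 0.235 m

Acceleration: |q|V = ½mv² ⇒ v = √(2|q|V/m) = √(2·1.602×10⁻¹⁹·1.12×10⁴/3.322×10⁻²⁷) ≈ 1.039×10⁶ m/s.
In the field: r = mv/(|q|B) = (3.322×10⁻²⁷)(1.039×10⁶)/((1.602×10⁻¹⁹)(0.0916)) ≈ 0.235 m.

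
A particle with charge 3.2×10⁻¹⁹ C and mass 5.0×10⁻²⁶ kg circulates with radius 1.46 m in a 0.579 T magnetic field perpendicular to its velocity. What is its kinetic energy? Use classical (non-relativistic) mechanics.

KE ≈ 7.32×10⁻¹³ J

v = |q|Br/m, then KE = ½mv² = (qBr)²/(2m).
v = (3.2×10⁻¹⁹)(0.579)(1.46)/5.0×10⁻²⁶ ≈ 5.410×10⁶ m/s.
KE = ½(5.0×10⁻²⁶)(5.410×10⁶)² ≈ 7.32×10⁻¹³ J.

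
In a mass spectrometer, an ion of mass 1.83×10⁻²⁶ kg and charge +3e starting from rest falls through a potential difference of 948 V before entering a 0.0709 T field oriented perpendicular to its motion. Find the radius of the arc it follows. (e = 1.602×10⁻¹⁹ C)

r ≈ 0.120 m

Acceleration: |q|V = ½mv² ⇒ v = √(2|q|V/m) = √(2·4.806×10⁻¹⁹·948/1.83×10⁻²⁶) ≈ 2.231×10⁵ m/s.
In the field: r = mv/(|q|B) = (1.83×10⁻²⁶)(2.231×10⁵)/((4.806×10⁻¹⁹)(0.0709)) ≈ 0.120 m.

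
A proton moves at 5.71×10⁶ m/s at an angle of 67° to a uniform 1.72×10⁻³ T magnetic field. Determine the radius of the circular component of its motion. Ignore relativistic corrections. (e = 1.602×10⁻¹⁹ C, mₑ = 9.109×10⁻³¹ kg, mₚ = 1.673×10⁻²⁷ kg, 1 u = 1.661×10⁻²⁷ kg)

v⊥ = v sinθ = 5.71×10⁶·sin67° ≈ 5.256×10⁶ m/s.
r = m v⊥/(|q|B) = (1.673×10⁻²⁷)(5.256×10⁶)/((1.602×10⁻¹⁹)(1.72×10⁻³)) ≈ 31.9 m.

r ≈ 31.9 m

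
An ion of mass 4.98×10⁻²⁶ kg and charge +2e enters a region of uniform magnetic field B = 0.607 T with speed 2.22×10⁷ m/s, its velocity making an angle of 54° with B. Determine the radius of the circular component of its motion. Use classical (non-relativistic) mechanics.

v⊥ = v sinθ = 2.22×10⁷·sin54° ≈ 1.796×10⁷ m/s.
r = m v⊥/(|q|B) = (4.98×10⁻²⁶)(1.796×10⁷)/((3.204×10⁻¹⁹)(0.607)) ≈ 4.60 m.

r ≈ 4.60 m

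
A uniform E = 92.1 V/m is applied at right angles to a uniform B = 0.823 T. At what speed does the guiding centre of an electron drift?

The E×B drift speed is v_d = E/B.
v_d = 92.1/0.823 = 112 m/s.

v_d ≈ 112 m/s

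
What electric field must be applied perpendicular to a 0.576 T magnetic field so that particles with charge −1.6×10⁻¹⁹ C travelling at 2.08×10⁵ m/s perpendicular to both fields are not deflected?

E = 1.20×10⁵ V/m

For straight-line motion qE = qvB, so E = vB.
E = 2.08×10⁵ × 0.576 = 1.20×10⁵ V/m.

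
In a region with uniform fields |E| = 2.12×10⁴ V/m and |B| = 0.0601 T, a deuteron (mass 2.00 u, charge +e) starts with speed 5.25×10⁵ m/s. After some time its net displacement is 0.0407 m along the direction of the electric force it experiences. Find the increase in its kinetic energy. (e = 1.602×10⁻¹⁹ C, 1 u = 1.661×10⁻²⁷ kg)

The magnetic force is always ⟂ v and does no work; only the electric force changes KE.
ΔKE = F_E · d = |q|E d = (1.602×10⁻¹⁹)(2.12×10⁴)(0.0407) ≈ 1.38×10⁻¹⁶ J.

ΔKE ≈ 1.38×10⁻¹⁶ J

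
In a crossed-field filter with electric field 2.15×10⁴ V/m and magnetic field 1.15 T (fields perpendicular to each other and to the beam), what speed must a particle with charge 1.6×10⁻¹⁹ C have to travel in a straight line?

v = 1.87×10⁴ m/s

Straight-line motion ⇒ electric and magnetic forces cancel, so E = vB.
v = E/B = 2.15×10⁴/1.15 = 1.87×10⁴ m/s.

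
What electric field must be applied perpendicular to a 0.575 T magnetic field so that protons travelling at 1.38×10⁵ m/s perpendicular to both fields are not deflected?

For straight-line motion qE = qvB, so E = vB.
E = 1.38×10⁵ × 0.575 = 7.94×10⁴ V/m.

E = 7.94×10⁴ V/m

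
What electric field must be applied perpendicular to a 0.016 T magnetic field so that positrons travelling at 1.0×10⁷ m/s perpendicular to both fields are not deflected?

For straight-line motion qE = qvB, so E = vB.
E = 1.0×10⁷ × 0.016 = 1.6×10⁵ V/m.

E = 1.6×10⁵ V/m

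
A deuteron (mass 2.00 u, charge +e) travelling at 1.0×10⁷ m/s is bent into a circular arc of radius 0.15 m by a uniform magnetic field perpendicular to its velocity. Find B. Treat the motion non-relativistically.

B ≈ 1.4 T

From |q|vB = mv²/r, B = mv/(|q|r).
B = (3.322×10⁻²⁷)(1.0×10⁷)/((1.602×10⁻¹⁹)(0.15)) ≈ 1.4 T.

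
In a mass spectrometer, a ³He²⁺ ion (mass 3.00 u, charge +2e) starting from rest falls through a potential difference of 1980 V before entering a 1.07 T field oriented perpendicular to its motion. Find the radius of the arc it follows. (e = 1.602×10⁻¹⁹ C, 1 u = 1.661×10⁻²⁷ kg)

Acceleration: |q|V = ½mv² ⇒ v = √(2|q|V/m) = √(2·3.204×10⁻¹⁹·1980/4.983×10⁻²⁷) ≈ 5.046×10⁵ m/s.
In the field: r = mv/(|q|B) = (4.983×10⁻²⁷)(5.046×10⁵)/((3.204×10⁻¹⁹)(1.07)) ≈ 7.33×10⁻³ m.

r ≈ 7.33×10⁻³ m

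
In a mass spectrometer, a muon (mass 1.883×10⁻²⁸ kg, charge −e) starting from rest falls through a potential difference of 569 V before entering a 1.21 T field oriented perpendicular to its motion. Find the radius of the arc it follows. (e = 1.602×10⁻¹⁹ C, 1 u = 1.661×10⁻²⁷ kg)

Acceleration: |q|V = ½mv² ⇒ v = √(2|q|V/m) = √(2·1.602×10⁻¹⁹·569/1.883×10⁻²⁸) ≈ 9.840×10⁵ m/s.
In the field: r = mv/(|q|B) = (1.883×10⁻²⁸)(9.840×10⁵)/((1.602×10⁻¹⁹)(1.21)) ≈ 9.56×10⁻⁴ m.

r ≈ 9.56×10⁻⁴ m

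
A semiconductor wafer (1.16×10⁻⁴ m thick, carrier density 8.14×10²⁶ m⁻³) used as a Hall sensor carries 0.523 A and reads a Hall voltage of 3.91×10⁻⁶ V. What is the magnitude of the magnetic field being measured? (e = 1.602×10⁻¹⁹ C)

B ≈ 0.113 T

From V_H = IB/(n e t), B = V_H n e t / I.
B = (3.91×10⁻⁶)(8.14×10²⁶)(1.602×10⁻¹⁹)(1.16×10⁻⁴)/0.523 ≈ 0.113 T.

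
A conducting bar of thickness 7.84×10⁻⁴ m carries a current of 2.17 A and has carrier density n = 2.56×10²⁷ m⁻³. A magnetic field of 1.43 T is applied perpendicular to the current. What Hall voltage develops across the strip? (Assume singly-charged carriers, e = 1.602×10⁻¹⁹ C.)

V_H ≈ 9.65×10⁻⁶ V

V_H = IB/(n e t).
V_H = (2.17)(1.43)/((2.56×10²⁷)(1.602×10⁻¹⁹)(7.84×10⁻⁴)) ≈ 9.65×10⁻⁶ V.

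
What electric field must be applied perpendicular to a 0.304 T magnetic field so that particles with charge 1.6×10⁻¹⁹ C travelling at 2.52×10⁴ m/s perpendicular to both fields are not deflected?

For straight-line motion qE = qvB, so E = vB.
E = 2.52×10⁴ × 0.304 = 7660 V/m.

E = 7660 V/m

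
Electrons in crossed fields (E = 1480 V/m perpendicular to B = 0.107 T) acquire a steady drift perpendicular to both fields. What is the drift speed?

In crossed fields the guiding centre drifts at v_d = |E×B|/B² = E/B, independent of charge and mass.
v_d = 1480/0.107 = 1.38×10⁴ m/s.

v_d ≈ 1.38×10⁴ m/s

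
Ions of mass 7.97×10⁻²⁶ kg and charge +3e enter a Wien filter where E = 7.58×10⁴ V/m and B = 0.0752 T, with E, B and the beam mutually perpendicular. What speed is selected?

Straight-line motion ⇒ electric and magnetic forces cancel, so E = vB.
v = E/B = 7.58×10⁴/0.0752 = 1.01×10⁶ m/s.

v = 1.01×10⁶ m/s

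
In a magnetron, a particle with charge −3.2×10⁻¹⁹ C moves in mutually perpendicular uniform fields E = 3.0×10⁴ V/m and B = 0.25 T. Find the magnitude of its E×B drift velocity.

In crossed fields the guiding centre drifts at v_d = |E×B|/B² = E/B, independent of charge and mass.
v_d = 3.0×10⁴/0.25 = 1.2×10⁵ m/s.

v_d ≈ 1.2×10⁵ m/s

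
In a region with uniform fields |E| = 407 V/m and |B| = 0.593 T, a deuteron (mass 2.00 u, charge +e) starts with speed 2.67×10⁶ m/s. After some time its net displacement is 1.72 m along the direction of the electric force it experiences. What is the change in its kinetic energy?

The magnetic force is always ⟂ v and does no work; only the electric force changes KE.
ΔKE = F_E · d = |q|E d = (1.602×10⁻¹⁹)(407)(1.72) ≈ 1.12×10⁻¹⁶ J.

ΔKE ≈ 1.12×10⁻¹⁶ J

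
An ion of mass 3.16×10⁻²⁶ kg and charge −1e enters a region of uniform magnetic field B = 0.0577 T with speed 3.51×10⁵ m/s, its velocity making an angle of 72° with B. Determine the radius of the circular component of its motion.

v⊥ = v sinθ = 3.51×10⁵·sin72° ≈ 3.338×10⁵ m/s.
r = m v⊥/(|q|B) = (3.16×10⁻²⁶)(3.338×10⁵)/((1.602×10⁻¹⁹)(0.0577)) ≈ 1.14 m.

r ≈ 1.14 m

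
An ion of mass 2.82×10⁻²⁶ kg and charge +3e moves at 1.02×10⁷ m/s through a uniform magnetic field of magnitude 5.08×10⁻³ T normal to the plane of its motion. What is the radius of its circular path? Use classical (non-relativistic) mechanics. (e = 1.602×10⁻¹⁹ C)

r ≈ 118 m

The magnetic force provides the centripetal force: |q|vB = mv²/r.
r = mv/(|q|B) = (2.82×10⁻²⁶)(1.02×10⁷)/((4.806×10⁻¹⁹)(5.08×10⁻³)) ≈ 118 m.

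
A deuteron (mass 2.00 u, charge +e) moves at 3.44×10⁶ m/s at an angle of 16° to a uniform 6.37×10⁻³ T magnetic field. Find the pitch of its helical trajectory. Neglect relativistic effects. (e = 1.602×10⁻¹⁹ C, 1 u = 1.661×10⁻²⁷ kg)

p ≈ 67.6 m

v∥ = v cosθ = 3.44×10⁶·cos16° ≈ 3.307×10⁶ m/s.
T = 2πm/(|q|B) = 2π(3.322×10⁻²⁷)/((1.602×10⁻¹⁹)(6.37×10⁻³)) ≈ 2.045×10⁻⁵ s.
pitch = v∥ T = (3.307×10⁶)(2.045×10⁻⁵) ≈ 67.6 m.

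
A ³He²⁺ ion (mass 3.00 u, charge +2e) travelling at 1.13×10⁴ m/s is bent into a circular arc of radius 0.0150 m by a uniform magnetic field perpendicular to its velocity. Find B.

From |q|vB = mv²/r, B = mv/(|q|r).
B = (4.983×10⁻²⁷)(1.13×10⁴)/((3.204×10⁻¹⁹)(0.0150)) ≈ 0.0117 T.

B ≈ 0.0117 T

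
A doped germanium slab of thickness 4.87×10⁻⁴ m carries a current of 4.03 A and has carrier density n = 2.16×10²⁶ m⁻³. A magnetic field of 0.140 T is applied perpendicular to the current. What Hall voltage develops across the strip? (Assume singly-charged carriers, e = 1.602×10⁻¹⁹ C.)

V_H ≈ 3.35×10⁻⁵ V

V_H = IB/(n e t).
V_H = (4.03)(0.140)/((2.16×10²⁶)(1.602×10⁻¹⁹)(4.87×10⁻⁴)) ≈ 3.35×10⁻⁵ V.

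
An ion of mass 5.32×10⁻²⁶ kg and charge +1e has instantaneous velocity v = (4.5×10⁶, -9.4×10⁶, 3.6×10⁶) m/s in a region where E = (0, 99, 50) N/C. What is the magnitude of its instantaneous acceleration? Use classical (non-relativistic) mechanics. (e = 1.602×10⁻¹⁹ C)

|a| ≈ 3.34×10⁸ m/s²

Only an electric field acts, so F = qE = (1.602×10⁻¹⁹ C)·(0, 99.0, 50.0) = (0, 1.59×10⁻¹⁷, 8.01×10⁻¹⁸) N.
|a| = |F|/m = 1.777×10⁻¹⁷/5.32×10⁻²⁶ ≈ 3.34×10⁸ m/s².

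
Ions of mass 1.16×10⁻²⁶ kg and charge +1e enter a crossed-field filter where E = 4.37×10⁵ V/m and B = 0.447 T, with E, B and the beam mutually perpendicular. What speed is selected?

v = 9.78×10⁵ m/s

Zero net Lorentz force requires |qE| = |q v×B|, i.e. E = vB.
v = E/B = 4.37×10⁵/0.447 = 9.78×10⁵ m/s.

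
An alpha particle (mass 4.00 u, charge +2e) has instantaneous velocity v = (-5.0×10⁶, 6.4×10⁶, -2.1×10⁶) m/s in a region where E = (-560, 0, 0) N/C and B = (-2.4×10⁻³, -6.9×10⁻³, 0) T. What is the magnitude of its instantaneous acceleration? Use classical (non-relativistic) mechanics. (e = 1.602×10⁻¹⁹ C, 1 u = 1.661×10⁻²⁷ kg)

|a| ≈ 2.52×10¹² m/s²

v×B = (-1.45×10⁴, 5040, 4.99×10⁴) N/C.
E + v×B = (-1.50×10⁴, 5040, 4.99×10⁴) N/C.
F = q(E + v×B) = (3.204×10⁻¹⁹ C)·(-1.50×10⁴, 5040, 4.99×10⁴) = (-4.82×10⁻¹⁵, 1.61×10⁻¹⁵, 1.60×10⁻¹⁴) N.
|a| = |F|/m = 1.676×10⁻¹⁴/6.644×10⁻²⁷ ≈ 2.52×10¹² m/s².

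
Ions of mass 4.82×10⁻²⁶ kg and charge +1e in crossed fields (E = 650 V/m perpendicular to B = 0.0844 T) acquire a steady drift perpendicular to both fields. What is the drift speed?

The steady drift has the magnetic force balancing the electric force, so v_d = E/B.
v_d = 650/0.0844 = 7700 m/s.

v_d ≈ 7700 m/s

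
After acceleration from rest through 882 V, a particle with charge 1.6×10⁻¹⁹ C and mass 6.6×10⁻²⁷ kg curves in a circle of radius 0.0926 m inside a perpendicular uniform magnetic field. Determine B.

v = √(2|q|V/m) = √(2·1.6×10⁻¹⁹·882/6.6×10⁻²⁷) ≈ 2.068×10⁵ m/s.
B = mv/(|q|r) = (6.6×10⁻²⁷)(2.068×10⁵)/((1.6×10⁻¹⁹)(0.0926)) ≈ 0.0921 T.

B ≈ 0.0921 T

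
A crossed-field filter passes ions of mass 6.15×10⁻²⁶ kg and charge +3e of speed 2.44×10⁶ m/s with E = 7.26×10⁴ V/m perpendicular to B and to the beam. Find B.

Balance of forces in the selector: qE = qvB ⇒ B = E/v.
B = 7.26×10⁴/2.44×10⁶ = 0.0298 T.

B = 0.0298 T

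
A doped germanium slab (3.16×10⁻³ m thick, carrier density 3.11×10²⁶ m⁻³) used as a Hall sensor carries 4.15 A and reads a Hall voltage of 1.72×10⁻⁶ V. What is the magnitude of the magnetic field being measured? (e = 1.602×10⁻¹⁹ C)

B ≈ 0.0653 T

From V_H = IB/(n e t), B = V_H n e t / I.
B = (1.72×10⁻⁶)(3.11×10²⁶)(1.602×10⁻¹⁹)(3.16×10⁻³)/4.15 ≈ 0.0653 T.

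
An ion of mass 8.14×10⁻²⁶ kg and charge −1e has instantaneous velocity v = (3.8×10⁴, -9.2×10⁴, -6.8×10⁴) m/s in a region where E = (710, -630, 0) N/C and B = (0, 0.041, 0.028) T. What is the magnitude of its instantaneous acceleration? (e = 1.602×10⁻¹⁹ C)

|a| ≈ 4.88×10⁹ m/s²

v×B = (212, -1060, 1560) N/C.
E + v×B = (922, -1690, 1560) N/C.
F = q(E + v×B) = (−1.602×10⁻¹⁹ C)·(922, -1690, 1560) = (-1.48×10⁻¹⁶, 2.71×10⁻¹⁶, -2.50×10⁻¹⁶) N.
|a| = |F|/m = 3.972×10⁻¹⁶/8.14×10⁻²⁶ ≈ 4.88×10⁹ m/s².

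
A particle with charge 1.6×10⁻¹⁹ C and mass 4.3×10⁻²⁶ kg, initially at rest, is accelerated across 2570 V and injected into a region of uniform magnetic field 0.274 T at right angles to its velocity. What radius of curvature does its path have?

Acceleration: |q|V = ½mv² ⇒ v = √(2|q|V/m) = √(2·1.6×10⁻¹⁹·2570/4.3×10⁻²⁶) ≈ 1.383×10⁵ m/s.
In the field: r = mv/(|q|B) = (4.3×10⁻²⁶)(1.383×10⁵)/((1.6×10⁻¹⁹)(0.274)) ≈ 0.136 m.

r ≈ 0.136 m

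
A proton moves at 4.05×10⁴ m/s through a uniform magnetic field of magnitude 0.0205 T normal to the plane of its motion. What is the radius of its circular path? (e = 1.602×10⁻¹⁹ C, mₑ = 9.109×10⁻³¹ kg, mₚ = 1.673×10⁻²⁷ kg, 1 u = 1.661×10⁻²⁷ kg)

The magnetic force provides the centripetal force: |q|vB = mv²/r.
r = mv/(|q|B) = (1.673×10⁻²⁷)(4.05×10⁴)/((1.602×10⁻¹⁹)(0.0205)) ≈ 0.0206 m.

r ≈ 0.0206 m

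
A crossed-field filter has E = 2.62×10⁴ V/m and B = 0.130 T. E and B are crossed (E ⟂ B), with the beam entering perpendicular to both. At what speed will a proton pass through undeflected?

For undeflected motion the electric and magnetic forces balance: qE = qvB.
v = E/B = 2.62×10⁴/0.130 = 2.02×10⁵ m/s.

v = 2.02×10⁵ m/s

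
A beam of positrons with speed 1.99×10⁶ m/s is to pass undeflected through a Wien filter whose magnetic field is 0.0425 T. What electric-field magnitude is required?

E = 8.46×10⁴ V/m

For straight-line motion qE = qvB, so E = vB.
E = 1.99×10⁶ × 0.0425 = 8.46×10⁴ V/m.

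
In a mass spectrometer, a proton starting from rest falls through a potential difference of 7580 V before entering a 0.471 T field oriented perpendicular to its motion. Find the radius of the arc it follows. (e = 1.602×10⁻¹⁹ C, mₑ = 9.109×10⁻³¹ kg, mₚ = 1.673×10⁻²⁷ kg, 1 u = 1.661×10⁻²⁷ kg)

Acceleration: |q|V = ½mv² ⇒ v = √(2|q|V/m) = √(2·1.602×10⁻¹⁹·7580/1.673×10⁻²⁷) ≈ 1.205×10⁶ m/s.
In the field: r = mv/(|q|B) = (1.673×10⁻²⁷)(1.205×10⁶)/((1.602×10⁻¹⁹)(0.471)) ≈ 0.0267 m.

r ≈ 0.0267 m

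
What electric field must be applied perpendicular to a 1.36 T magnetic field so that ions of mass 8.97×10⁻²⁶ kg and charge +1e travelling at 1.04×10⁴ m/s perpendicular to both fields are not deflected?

E = 1.41×10⁴ V/m

For straight-line motion qE = qvB, so E = vB.
E = 1.04×10⁴ × 1.36 = 1.41×10⁴ V/m.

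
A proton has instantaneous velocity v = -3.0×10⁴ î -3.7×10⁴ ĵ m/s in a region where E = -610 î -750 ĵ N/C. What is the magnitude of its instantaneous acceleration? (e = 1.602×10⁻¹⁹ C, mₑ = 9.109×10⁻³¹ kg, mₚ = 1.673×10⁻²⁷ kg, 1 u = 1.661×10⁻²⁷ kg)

Only an electric field acts, so F = qE = (1.602×10⁻¹⁹ C)·(-610, -750, 0) = (-9.77×10⁻¹⁷, -1.20×10⁻¹⁶, 0) N.
|a| = |F|/m = 1.549×10⁻¹⁶/1.673×10⁻²⁷ ≈ 9.26×10¹⁰ m/s².

|a| ≈ 9.26×10¹⁰ m/s²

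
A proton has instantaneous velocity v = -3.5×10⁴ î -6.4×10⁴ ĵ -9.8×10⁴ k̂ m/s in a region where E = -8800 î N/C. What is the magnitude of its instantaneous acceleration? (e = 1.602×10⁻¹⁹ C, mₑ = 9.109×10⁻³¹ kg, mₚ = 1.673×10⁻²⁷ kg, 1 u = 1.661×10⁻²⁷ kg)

|a| ≈ 8.43×10¹¹ m/s²

Only an electric field acts, so F = qE = (1.602×10⁻¹⁹ C)·(-8800, 0, 0) = (-1.41×10⁻¹⁵, 0, 0) N.
|a| = |F|/m = 1.410×10⁻¹⁵/1.673×10⁻²⁷ ≈ 8.43×10¹¹ m/s².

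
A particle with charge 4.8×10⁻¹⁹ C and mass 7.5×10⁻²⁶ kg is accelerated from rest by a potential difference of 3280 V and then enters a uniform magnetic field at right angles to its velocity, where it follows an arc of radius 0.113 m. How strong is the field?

v = √(2|q|V/m) = √(2·4.8×10⁻¹⁹·3280/7.5×10⁻²⁶) ≈ 2.049×10⁵ m/s.
B = mv/(|q|r) = (7.5×10⁻²⁶)(2.049×10⁵)/((4.8×10⁻¹⁹)(0.113)) ≈ 0.283 T.

B ≈ 0.283 T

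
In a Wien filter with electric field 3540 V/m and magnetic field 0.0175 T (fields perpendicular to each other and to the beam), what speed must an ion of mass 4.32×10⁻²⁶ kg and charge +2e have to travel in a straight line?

v = 2.02×10⁵ m/s

For undeflected motion the electric and magnetic forces balance: qE = qvB.
v = E/B = 3540/0.0175 = 2.02×10⁵ m/s.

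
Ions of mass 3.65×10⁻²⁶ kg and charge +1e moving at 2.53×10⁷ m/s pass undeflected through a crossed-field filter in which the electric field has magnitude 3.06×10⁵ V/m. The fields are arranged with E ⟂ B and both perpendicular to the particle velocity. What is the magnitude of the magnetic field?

B = 0.0121 T

Balance of forces in the selector: qE = qvB ⇒ B = E/v.
B = 3.06×10⁵/2.53×10⁷ = 0.0121 T.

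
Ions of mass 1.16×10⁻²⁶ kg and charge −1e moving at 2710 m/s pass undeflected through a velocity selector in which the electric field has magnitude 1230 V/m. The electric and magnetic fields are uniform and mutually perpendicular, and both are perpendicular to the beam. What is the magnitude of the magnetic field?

Balance of forces in the selector: qE = qvB ⇒ B = E/v.
B = 1230/2710 = 0.454 T.

B = 0.454 T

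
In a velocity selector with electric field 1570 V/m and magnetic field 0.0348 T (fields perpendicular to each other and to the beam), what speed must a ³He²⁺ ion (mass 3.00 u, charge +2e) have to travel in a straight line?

v = 4.51×10⁴ m/s

Straight-line motion ⇒ electric and magnetic forces cancel, so E = vB.
v = E/B = 1570/0.0348 = 4.51×10⁴ m/s.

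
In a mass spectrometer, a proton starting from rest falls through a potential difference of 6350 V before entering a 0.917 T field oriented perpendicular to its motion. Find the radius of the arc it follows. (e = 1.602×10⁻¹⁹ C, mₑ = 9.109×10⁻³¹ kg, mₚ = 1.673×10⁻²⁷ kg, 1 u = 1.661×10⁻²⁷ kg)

r ≈ 0.0126 m

Acceleration: |q|V = ½mv² ⇒ v = √(2|q|V/m) = √(2·1.602×10⁻¹⁹·6350/1.673×10⁻²⁷) ≈ 1.103×10⁶ m/s.
In the field: r = mv/(|q|B) = (1.673×10⁻²⁷)(1.103×10⁶)/((1.602×10⁻¹⁹)(0.917)) ≈ 0.0126 m.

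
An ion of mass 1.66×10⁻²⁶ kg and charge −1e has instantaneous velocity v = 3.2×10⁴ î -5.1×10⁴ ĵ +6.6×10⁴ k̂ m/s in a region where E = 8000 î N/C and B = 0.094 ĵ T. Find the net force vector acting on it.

F ≈ (-2.88×10⁻¹⁶, 0, -4.82×10⁻¹⁶) N

v×B = (-6200, 0, 3010) N/C.
E + v×B = (1800, 0, 3010) N/C.
F = q(E + v×B) = (−1.602×10⁻¹⁹ C)·(1800, 0, 3010) = (-2.88×10⁻¹⁶, 0, -4.82×10⁻¹⁶) N.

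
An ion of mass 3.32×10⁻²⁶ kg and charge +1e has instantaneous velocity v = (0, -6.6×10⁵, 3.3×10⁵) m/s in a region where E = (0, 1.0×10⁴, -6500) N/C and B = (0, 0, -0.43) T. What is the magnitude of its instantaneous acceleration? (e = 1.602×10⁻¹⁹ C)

|a| ≈ 1.37×10¹² m/s²

v×B = (2.84×10⁵, 0, 0) N/C.
E + v×B = (2.84×10⁵, 1.00×10⁴, -6500) N/C.
F = q(E + v×B) = (1.602×10⁻¹⁹ C)·(2.84×10⁵, 1.00×10⁴, -6500) = (4.55×10⁻¹⁴, 1.60×10⁻¹⁵, -1.04×10⁻¹⁵) N.
|a| = |F|/m = 4.550×10⁻¹⁴/3.32×10⁻²⁶ ≈ 1.37×10¹² m/s².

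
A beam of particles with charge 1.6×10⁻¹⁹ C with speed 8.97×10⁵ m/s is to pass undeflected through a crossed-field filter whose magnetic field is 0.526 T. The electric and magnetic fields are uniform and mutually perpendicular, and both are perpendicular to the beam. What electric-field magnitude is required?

E = 4.72×10⁵ V/m

For straight-line motion qE = qvB, so E = vB.
E = 8.97×10⁵ × 0.526 = 4.72×10⁵ V/m.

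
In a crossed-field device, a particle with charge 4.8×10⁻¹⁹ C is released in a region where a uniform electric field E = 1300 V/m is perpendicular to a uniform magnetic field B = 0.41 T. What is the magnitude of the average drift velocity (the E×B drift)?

The steady drift has the magnetic force balancing the electric force, so v_d = E/B.
v_d = 1300/0.41 = 3200 m/s.

v_d ≈ 3200 m/s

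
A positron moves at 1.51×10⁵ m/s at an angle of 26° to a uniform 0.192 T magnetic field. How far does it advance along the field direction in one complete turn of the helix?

p ≈ 2.53×10⁻⁵ m

v∥ = v cosθ = 1.51×10⁵·cos26° ≈ 1.357×10⁵ m/s.
T = 2πm/(|q|B) = 2π(9.109×10⁻³¹)/((1.602×10⁻¹⁹)(0.192)) ≈ 1.861×10⁻¹⁰ s.
pitch = v∥ T = (1.357×10⁵)(1.861×10⁻¹⁰) ≈ 2.53×10⁻⁵ m.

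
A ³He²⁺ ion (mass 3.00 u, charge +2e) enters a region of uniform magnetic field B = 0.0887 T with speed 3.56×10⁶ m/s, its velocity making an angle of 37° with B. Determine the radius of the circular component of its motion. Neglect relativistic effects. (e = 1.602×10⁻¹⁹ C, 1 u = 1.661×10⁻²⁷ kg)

v⊥ = v sinθ = 3.56×10⁶·sin37° ≈ 2.142×10⁶ m/s.
r = m v⊥/(|q|B) = (4.983×10⁻²⁷)(2.142×10⁶)/((3.204×10⁻¹⁹)(0.0887)) ≈ 0.376 m.

r ≈ 0.376 m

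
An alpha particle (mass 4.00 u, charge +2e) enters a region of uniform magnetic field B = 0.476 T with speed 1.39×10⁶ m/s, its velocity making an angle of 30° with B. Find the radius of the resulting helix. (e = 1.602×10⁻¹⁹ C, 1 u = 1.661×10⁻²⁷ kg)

r ≈ 0.0303 m

v⊥ = v sinθ = 1.39×10⁶·sin30° ≈ 6.950×10⁵ m/s.
r = m v⊥/(|q|B) = (6.644×10⁻²⁷)(6.950×10⁵)/((3.204×10⁻¹⁹)(0.476)) ≈ 0.0303 m.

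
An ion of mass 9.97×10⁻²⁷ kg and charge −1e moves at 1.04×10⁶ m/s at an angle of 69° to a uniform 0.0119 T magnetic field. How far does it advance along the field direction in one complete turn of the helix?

p ≈ 12.2 m

v∥ = v cosθ = 1.04×10⁶·cos69° ≈ 3.727×10⁵ m/s.
T = 2πm/(|q|B) = 2π(9.97×10⁻²⁷)/((1.602×10⁻¹⁹)(0.0119)) ≈ 3.286×10⁻⁵ s.
pitch = v∥ T = (3.727×10⁵)(3.286×10⁻⁵) ≈ 12.2 m.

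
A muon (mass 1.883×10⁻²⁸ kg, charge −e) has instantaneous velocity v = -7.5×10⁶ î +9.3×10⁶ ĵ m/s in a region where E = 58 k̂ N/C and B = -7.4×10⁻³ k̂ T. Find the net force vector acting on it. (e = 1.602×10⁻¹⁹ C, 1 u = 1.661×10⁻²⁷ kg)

F ≈ (1.10×10⁻¹⁴, 8.89×10⁻¹⁵, -9.29×10⁻¹⁸) N

v×B = (-6.88×10⁴, -5.55×10⁴, 0) N/C.
E + v×B = (-6.88×10⁴, -5.55×10⁴, 58.0) N/C.
F = q(E + v×B) = (−1.602×10⁻¹⁹ C)·(-6.88×10⁴, -5.55×10⁴, 58.0) = (1.10×10⁻¹⁴, 8.89×10⁻¹⁵, -9.29×10⁻¹⁸) N.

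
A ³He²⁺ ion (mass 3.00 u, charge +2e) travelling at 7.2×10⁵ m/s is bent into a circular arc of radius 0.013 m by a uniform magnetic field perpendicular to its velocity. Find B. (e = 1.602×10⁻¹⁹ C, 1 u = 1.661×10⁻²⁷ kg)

From |q|vB = mv²/r, B = mv/(|q|r).
B = (4.983×10⁻²⁷)(7.2×10⁵)/((3.204×10⁻¹⁹)(0.013)) ≈ 0.86 T.

B ≈ 0.86 T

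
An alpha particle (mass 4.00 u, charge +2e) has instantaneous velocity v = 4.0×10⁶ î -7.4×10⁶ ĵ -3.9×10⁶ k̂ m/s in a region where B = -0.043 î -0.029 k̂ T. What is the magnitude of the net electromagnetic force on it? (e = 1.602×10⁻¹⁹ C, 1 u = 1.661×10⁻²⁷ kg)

|F| ≈ 1.53×10⁻¹³ N

v×B = (2.15×10⁵, 2.84×10⁵, -3.18×10⁵) N/C.
F = q v×B = (3.204×10⁻¹⁹ C)·(2.15×10⁵, 2.84×10⁵, -3.18×10⁵) = (6.88×10⁻¹⁴, 9.09×10⁻¹⁴, -1.02×10⁻¹³) N.
|F| = 1.53×10⁻¹³ N.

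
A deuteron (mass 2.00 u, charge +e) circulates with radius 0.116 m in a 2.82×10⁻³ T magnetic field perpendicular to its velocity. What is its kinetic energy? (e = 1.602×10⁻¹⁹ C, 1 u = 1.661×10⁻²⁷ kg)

KE ≈ 2.58 eV

v = |q|Br/m, then KE = ½mv² = (qBr)²/(2m).
v = (1.602×10⁻¹⁹)(2.82×10⁻³)(0.116)/3.322×10⁻²⁷ ≈ 1.578×10⁴ m/s.
KE = ½(3.322×10⁻²⁷)(1.578×10⁴)² ≈ 4.13×10⁻¹⁹ J = 2.58 eV.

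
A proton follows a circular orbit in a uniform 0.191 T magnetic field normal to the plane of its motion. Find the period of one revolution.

T ≈ 3.44×10⁻⁷ s

The cyclotron period depends only on m, q, B: T = 2πm/(|q|B).
T = 2π(1.673×10⁻²⁷)/((1.602×10⁻¹⁹)(0.191)) ≈ 3.44×10⁻⁷ s.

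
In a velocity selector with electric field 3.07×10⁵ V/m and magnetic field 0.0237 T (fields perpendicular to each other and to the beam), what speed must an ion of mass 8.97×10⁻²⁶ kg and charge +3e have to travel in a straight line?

v = 1.30×10⁷ m/s

Straight-line motion ⇒ electric and magnetic forces cancel, so E = vB.
v = E/B = 3.07×10⁵/0.0237 = 1.30×10⁷ m/s.
The result is independent of the particle's charge and mass.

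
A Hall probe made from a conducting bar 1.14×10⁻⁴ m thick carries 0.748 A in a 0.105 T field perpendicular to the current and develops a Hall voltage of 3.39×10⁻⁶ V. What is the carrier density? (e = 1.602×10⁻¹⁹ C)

From V_H = IB/(n e t), n = IB/(V_H e t).
n = (0.748)(0.105)/((3.39×10⁻⁶)(1.602×10⁻¹⁹)(1.14×10⁻⁴)) ≈ 1.27×10²⁷ m⁻³.

n ≈ 1.27×10²⁷ m⁻³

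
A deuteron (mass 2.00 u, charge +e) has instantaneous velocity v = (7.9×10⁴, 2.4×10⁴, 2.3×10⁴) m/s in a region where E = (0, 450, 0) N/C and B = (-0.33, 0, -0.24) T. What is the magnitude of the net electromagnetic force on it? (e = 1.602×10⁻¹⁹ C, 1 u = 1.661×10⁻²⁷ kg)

|F| ≈ 2.46×10⁻¹⁵ N

v×B = (-5760, 1.14×10⁴, 7920) N/C.
E + v×B = (-5760, 1.18×10⁴, 7920) N/C.
F = q(E + v×B) = (1.602×10⁻¹⁹ C)·(-5760, 1.18×10⁴, 7920) = (-9.23×10⁻¹⁶, 1.89×10⁻¹⁵, 1.27×10⁻¹⁵) N.
|F| = 2.46×10⁻¹⁵ N.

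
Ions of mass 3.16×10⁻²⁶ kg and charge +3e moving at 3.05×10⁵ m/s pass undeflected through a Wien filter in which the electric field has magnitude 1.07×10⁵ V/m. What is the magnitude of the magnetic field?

B = 0.351 T

Balance of forces in the selector: qE = qvB ⇒ B = E/v.
B = 1.07×10⁵/3.05×10⁵ = 0.351 T.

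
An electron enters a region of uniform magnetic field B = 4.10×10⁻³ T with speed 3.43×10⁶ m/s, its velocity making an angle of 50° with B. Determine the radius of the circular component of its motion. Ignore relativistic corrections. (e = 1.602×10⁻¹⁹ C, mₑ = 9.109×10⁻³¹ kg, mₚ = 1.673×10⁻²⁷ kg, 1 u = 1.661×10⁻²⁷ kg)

v⊥ = v sinθ = 3.43×10⁶·sin50° ≈ 2.628×10⁶ m/s.
r = m v⊥/(|q|B) = (9.109×10⁻³¹)(2.628×10⁶)/((1.602×10⁻¹⁹)(4.10×10⁻³)) ≈ 3.64×10⁻³ m.

r ≈ 3.64×10⁻³ m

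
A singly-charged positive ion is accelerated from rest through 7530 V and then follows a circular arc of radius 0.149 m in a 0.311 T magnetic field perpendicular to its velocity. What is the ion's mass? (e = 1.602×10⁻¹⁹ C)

m ≈ 2.28×10⁻²⁶ kg

Combine |q|V = ½mv² and r = mv/(|q|B): eliminate v to get m = qB²r²/(2V).
m = (1.602×10⁻¹⁹)(0.311)²(0.149)²/(2·7530) ≈ 2.28×10⁻²⁶ kg.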